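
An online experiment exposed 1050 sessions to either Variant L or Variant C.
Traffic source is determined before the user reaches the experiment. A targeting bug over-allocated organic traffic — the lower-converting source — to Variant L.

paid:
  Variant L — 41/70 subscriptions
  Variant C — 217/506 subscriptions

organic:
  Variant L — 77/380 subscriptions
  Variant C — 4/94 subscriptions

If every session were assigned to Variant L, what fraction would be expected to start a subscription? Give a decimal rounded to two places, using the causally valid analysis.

0.41

Traffic source differs across variants for reasons unrelated to any effect of the variant itself, and it separately predicts the outcome — a classic confounder. We must compare within traffic source levels.
Standardising Variant L to the population traffic source mix: 0.549·41/70 + 0.451·77/380 = 0.413.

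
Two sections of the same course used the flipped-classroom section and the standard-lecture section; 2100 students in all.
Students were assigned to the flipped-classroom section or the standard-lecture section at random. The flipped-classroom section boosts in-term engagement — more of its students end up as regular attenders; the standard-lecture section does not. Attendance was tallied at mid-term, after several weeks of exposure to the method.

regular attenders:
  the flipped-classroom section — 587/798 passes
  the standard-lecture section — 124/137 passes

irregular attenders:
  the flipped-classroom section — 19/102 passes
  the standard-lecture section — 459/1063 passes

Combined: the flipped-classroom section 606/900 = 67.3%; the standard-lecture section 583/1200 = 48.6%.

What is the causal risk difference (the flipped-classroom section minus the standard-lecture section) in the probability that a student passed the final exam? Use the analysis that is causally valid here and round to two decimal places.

Mid-term attendance here is a post-treatment variable shaped by the teaching method; conditioning on it would introduce bias rather than remove it. The overall comparison is the causal one.
The causal difference is the pooled difference: 0.673 − 0.486 = +0.188.

+0.19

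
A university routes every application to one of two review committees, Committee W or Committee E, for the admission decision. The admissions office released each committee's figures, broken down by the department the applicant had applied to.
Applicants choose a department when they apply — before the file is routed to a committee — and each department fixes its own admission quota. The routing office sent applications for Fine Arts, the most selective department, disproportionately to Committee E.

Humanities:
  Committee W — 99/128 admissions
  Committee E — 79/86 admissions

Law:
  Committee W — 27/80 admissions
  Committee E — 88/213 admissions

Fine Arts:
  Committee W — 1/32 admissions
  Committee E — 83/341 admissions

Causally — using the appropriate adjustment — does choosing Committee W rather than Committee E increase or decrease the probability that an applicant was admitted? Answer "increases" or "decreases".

decreases

Department differs across review committees for reasons unrelated to any effect of the review committee itself, and it separately predicts the outcome — a classic confounder. We must compare within department levels.
Within each level — Humanities: 77.3% vs 91.9%; Law: 33.8% vs 41.3%; Fine Arts: 3.1% vs 24.3% — Committee E is higher every time.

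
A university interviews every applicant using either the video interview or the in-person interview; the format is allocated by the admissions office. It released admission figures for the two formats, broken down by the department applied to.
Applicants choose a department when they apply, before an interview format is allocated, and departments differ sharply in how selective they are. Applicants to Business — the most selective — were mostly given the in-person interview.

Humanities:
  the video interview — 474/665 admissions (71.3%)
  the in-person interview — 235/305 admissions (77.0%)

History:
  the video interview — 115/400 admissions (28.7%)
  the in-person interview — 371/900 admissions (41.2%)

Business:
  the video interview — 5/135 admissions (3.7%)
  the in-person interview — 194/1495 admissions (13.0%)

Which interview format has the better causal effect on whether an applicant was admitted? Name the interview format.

the in-person interview

Department differs across interview formats for reasons unrelated to any effect of the interview format itself, and it separately predicts the outcome — a classic confounder. We must compare within department levels.
Within each level — Humanities: 71.3% vs 77.0%; History: 28.7% vs 41.2%; Business: 3.7% vs 13.0% — the in-person interview is higher every time.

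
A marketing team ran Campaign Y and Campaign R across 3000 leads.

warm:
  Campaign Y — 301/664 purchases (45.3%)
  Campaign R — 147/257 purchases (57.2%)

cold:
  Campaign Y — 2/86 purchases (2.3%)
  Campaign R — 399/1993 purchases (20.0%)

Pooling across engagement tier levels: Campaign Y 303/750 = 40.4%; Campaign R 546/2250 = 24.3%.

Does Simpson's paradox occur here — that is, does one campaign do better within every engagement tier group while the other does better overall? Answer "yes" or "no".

yes

Within each engagement tier level (warm 45.3% vs 57.2%; cold 2.3% vs 20.0%), Campaign R has the higher rate every time. Pooled: 40.4% vs 24.3% — Campaign Y has the higher rate overall. The two comparisons disagree.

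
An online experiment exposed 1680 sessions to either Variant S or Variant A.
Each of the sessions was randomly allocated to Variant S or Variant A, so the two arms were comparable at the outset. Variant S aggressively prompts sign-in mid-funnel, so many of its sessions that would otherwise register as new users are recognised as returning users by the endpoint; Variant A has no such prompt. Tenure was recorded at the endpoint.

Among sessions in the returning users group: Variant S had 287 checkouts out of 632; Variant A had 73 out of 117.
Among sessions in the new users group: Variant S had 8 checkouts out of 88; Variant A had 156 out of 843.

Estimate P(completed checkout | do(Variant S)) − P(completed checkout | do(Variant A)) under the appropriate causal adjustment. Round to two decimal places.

+0.17

Variant A is higher inside every user tenure stratum but Variant S is higher in aggregate. Whether to stratify depends on how user tenure relates to the variant.
Stratifying would compare variants among sessions the variants themselves sorted into user tenure groups — a form of selection on an intermediate. The unconditioned pooled rates give the total causal effect.
The causal difference is the pooled difference: 0.410 − 0.239 = +0.171.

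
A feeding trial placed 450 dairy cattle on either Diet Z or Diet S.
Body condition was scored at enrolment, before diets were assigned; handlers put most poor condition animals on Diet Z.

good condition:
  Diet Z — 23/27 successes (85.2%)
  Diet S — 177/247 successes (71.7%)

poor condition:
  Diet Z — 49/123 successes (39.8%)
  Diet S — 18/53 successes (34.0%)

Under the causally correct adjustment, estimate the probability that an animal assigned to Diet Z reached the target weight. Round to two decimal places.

Diet Z is higher inside every starting body condition stratum but Diet S is higher in aggregate. Whether to stratify depends on how starting body condition relates to the diet.
Starting body condition differs across diets for reasons unrelated to any effect of the diet itself, and it separately predicts the outcome — a classic confounder. We must compare within starting body condition levels.
Standardising Diet Z to the population starting body condition mix: 0.609·23/27 + 0.391·49/123 = 0.674.

0.67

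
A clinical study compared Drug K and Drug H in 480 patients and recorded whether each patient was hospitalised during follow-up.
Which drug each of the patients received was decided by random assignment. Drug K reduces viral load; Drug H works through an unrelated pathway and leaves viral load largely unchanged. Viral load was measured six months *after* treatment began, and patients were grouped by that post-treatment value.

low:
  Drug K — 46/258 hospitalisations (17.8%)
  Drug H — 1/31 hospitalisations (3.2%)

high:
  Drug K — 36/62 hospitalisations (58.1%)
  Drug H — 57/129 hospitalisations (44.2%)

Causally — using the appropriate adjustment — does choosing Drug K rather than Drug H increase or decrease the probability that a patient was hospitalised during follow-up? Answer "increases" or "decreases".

decreases

Drug H is lower inside every viral load stratum but Drug K is lower in aggregate. Whether to stratify depends on how viral load relates to the drug.
Viral load here is a post-treatment variable shaped by the drug; conditioning on it would introduce bias rather than remove it. The overall comparison is the causal one.
Pooled: Drug K 25.6% vs Drug H 36.2%; Drug K is lower overall.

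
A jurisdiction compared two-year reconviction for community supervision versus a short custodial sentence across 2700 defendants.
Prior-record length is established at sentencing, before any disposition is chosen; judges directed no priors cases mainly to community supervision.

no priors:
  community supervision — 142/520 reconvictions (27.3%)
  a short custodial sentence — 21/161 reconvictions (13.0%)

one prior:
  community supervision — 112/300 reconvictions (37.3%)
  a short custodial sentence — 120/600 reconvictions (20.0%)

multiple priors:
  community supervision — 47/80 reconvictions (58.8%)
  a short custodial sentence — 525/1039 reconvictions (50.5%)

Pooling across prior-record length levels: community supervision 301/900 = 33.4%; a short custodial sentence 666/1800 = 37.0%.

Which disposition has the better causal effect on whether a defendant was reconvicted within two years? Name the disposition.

The stratified and pooled comparisons disagree (a short custodial sentence wins within each prior-record length; community supervision wins overall), so the answer turns on the causal role of prior-record length.
Nothing the disposition does changes prior-record length; the imbalance is an allocation artefact. With prior-record length also predicting the outcome, the pooled figure is confounded, and the within-stratum comparison is the causal one.
Within each level — no priors: 27.3% vs 13.0%; one prior: 37.3% vs 20.0%; multiple priors: 58.8% vs 50.5% — a short custodial sentence is lower every time.

a short custodial sentence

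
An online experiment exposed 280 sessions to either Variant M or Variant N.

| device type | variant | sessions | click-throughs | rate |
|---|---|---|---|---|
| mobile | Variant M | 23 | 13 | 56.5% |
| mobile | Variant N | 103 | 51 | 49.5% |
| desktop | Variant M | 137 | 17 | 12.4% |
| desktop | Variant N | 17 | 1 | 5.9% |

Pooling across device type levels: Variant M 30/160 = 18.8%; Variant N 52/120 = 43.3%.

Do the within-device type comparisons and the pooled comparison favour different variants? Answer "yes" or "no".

Within each device type level (mobile 56.5% vs 49.5%; desktop 12.4% vs 5.9%), Variant M has the higher rate every time. Pooled: 18.8% vs 43.3% — Variant N has the higher rate overall. The two comparisons disagree.

yes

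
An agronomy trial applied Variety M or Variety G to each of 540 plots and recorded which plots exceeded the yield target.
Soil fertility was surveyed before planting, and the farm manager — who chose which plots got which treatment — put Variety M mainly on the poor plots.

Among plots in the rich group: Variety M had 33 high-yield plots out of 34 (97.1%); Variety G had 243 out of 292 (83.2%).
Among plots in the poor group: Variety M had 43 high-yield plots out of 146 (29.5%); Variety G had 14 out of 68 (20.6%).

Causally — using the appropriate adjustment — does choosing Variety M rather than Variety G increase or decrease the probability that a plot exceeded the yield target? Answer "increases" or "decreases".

increases

The stratified and pooled comparisons disagree (Variety M wins within each soil fertility; Variety G wins overall), so the answer turns on the causal role of soil fertility.
Since soil fertility is a pre-existing factor (not a product of the variety) and it affects the outcome on its own, it is a confounder. The stratified rates, not the pooled rate, identify the causal effect.
Within each level — rich: 97.1% vs 83.2%; poor: 29.5% vs 20.6% — Variety M is higher every time.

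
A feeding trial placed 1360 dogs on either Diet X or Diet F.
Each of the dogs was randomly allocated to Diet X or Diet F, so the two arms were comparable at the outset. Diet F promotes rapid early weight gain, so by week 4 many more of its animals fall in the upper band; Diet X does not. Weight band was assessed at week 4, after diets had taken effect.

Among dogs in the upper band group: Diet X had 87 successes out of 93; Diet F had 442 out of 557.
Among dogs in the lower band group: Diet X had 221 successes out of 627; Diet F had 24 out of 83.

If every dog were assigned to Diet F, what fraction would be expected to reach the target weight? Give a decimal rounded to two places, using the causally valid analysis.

0.73

Because the diet influences week-4 weight band, week-4 weight band is a post-treatment mediator, not a confounder. Stratifying on it would bias the estimate; the causal effect is the crude pooled difference.
So P(outcome | do(Diet F)) is just the pooled rate for Diet F: 466/640 = 0.728.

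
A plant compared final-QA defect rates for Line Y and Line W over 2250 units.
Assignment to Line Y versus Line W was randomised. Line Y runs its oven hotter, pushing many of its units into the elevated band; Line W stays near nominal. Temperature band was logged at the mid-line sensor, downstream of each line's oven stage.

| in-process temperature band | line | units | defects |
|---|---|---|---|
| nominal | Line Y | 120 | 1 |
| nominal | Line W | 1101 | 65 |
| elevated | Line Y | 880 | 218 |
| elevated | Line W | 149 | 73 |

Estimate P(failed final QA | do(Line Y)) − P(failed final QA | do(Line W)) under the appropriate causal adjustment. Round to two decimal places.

+0.11

In-process temperature band here is a post-treatment variable shaped by the line; conditioning on it would introduce bias rather than remove it. The overall comparison is the causal one.
The causal difference is the pooled difference: 0.219 − 0.110 = +0.109.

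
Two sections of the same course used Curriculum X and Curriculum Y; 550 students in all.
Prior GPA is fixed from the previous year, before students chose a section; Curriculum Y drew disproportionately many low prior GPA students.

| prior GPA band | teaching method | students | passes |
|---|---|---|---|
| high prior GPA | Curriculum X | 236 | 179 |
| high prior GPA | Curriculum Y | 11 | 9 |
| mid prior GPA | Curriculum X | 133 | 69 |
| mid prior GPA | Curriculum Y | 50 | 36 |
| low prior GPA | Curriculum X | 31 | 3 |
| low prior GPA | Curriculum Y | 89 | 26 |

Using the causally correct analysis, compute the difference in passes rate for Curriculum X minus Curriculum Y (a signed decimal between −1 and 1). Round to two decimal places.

-0.14

Curriculum Y is higher inside every prior GPA band stratum but Curriculum X is higher in aggregate. Whether to stratify depends on how prior GPA band relates to the teaching method.
Prior GPA band differs across teaching methods for reasons unrelated to any effect of the teaching method itself, and it separately predicts the outcome — a classic confounder. We must compare within prior GPA band levels.
Adjusting over the population distribution of prior GPA band: 0.449·(0.758−0.818) + 0.333·(0.519−0.720) + 0.218·(0.097−0.292) = -0.136.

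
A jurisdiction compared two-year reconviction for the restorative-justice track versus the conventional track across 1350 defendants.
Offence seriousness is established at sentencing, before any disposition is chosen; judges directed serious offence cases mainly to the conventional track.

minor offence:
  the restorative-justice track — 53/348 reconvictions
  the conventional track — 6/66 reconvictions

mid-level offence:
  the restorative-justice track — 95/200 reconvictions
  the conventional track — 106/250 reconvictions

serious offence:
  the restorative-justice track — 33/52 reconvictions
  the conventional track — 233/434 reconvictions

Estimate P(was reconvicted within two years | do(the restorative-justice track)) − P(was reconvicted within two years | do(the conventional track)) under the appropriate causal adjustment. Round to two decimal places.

+0.07

The offence seriousness-specific comparison favours the conventional track throughout, but the pooled figures favour the restorative-justice track. The question is whether to condition on offence seriousness.
Offence seriousness differs across dispositions for reasons unrelated to any effect of the disposition itself, and it separately predicts the outcome — a classic confounder. We must compare within offence seriousness levels.
Adjusting over the population distribution of offence seriousness: 0.307·(0.152−0.091) + 0.333·(0.475−0.424) + 0.360·(0.635−0.537) = +0.071.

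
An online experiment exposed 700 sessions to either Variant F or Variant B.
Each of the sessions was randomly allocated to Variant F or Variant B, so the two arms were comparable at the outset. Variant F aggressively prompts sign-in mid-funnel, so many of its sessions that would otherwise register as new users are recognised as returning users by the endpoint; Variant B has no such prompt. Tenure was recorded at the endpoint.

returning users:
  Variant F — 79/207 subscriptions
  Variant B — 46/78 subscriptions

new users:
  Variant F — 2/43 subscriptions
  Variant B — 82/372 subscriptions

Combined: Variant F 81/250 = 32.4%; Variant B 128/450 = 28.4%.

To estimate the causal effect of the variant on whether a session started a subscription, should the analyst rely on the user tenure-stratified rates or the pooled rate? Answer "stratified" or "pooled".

User tenure is recorded after the variant and is itself shifted by it — it sits on the causal path from variant to outcome. Conditioning on a mediator would strip out part of the effect we want; the pooled comparison gives the total causal effect.
Pooled: Variant F 32.4% vs Variant B 28.4%; Variant F is higher overall.

pooled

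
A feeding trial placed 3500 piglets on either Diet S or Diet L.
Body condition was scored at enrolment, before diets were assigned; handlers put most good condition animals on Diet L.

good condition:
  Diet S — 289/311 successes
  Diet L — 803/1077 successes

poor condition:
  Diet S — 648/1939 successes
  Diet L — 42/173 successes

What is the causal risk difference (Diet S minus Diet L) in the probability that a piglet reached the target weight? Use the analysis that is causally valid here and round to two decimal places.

+0.13

The stratified and pooled comparisons disagree (Diet S wins within each starting body condition; Diet L wins overall), so the answer turns on the causal role of starting body condition.
Nothing the diet does changes starting body condition; the imbalance is an allocation artefact. With starting body condition also predicting the outcome, the pooled figure is confounded, and the within-stratum comparison is the causal one.
Adjusting over the population distribution of starting body condition: 0.397·(0.929−0.746) + 0.603·(0.334−0.243) = +0.128.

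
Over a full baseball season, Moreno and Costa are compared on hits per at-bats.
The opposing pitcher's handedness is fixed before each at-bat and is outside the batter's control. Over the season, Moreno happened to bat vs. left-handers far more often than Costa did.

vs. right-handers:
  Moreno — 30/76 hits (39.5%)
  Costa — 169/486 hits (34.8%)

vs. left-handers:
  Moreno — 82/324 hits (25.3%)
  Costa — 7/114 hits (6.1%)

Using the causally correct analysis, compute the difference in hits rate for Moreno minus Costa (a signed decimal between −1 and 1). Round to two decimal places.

+0.11

The stratified and pooled comparisons disagree (Moreno wins within each pitcher handedness; Costa wins overall), so the answer turns on the causal role of pitcher handedness.
Nothing the player does changes pitcher handedness; the imbalance is an allocation artefact. With pitcher handedness also predicting the outcome, the pooled figure is confounded, and the within-stratum comparison is the causal one.
Adjusting over the population distribution of pitcher handedness: 0.562·(0.395−0.348) + 0.438·(0.253−0.061) = +0.110.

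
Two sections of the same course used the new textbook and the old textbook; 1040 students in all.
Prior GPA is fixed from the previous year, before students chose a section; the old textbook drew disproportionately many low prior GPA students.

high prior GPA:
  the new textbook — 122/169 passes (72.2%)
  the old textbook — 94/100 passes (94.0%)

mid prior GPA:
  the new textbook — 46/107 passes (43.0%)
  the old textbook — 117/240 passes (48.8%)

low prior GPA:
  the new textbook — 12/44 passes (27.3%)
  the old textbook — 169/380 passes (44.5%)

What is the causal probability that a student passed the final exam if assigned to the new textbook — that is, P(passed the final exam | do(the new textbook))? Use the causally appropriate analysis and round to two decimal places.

The stratified and pooled comparisons disagree (the old textbook wins within each prior GPA band; the new textbook wins overall), so the answer turns on the causal role of prior GPA band.
Prior GPA band is set before the teaching method has any effect — it is not caused by the teaching method — and it independently drives the outcome. That makes it a confounder, so the causal comparison is within prior GPA band levels.
Standardising the new textbook to the population prior GPA band mix: 0.259·122/169 + 0.334·46/107 + 0.408·12/44 = 0.441.

0.44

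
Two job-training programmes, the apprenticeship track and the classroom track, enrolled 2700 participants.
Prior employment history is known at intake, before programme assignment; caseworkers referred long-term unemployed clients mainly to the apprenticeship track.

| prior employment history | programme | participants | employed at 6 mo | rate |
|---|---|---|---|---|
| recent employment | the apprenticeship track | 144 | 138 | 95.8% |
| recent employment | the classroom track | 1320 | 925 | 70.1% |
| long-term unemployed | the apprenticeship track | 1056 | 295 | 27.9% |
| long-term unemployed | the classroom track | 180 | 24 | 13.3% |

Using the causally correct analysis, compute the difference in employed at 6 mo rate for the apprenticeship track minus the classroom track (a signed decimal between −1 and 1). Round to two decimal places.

Since prior employment history is a pre-existing factor (not a product of the programme) and it affects the outcome on its own, it is a confounder. The stratified rates, not the pooled rate, identify the causal effect.
Adjusting over the population distribution of prior employment history: 0.542·(0.958−0.701) + 0.458·(0.279−0.133) = +0.207.

+0.21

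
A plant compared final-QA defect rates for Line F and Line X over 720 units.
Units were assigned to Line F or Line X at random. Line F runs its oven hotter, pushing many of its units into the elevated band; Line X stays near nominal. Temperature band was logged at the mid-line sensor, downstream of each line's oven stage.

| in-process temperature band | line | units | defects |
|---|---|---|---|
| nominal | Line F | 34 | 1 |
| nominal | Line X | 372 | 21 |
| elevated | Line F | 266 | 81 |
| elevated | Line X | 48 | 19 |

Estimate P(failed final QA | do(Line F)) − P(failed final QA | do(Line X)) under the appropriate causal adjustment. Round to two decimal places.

+0.18

The distribution of in-process temperature band is itself part of what the line does — it is an intermediate outcome. Holding it fixed would remove that part of the effect; the total effect is the pooled difference.
The causal difference is the pooled difference: 0.273 − 0.095 = +0.178.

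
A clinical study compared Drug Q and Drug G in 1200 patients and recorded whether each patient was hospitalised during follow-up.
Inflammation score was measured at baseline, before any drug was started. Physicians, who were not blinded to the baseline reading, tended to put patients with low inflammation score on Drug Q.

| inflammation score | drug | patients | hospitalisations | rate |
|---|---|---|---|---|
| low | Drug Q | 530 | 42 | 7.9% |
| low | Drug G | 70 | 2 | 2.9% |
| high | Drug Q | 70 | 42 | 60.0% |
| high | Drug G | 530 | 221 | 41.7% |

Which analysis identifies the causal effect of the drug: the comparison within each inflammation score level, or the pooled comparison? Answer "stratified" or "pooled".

stratified

Inflammation score satisfies the back-door criterion: it is not a descendant of the drug, and it blocks the spurious path from drug to outcome. Adjusting for it (i.e., using the within-inflammation score rates) gives the causal effect.
Within each level — low: 7.9% vs 2.9%; high: 60.0% vs 41.7% — Drug G is lower every time.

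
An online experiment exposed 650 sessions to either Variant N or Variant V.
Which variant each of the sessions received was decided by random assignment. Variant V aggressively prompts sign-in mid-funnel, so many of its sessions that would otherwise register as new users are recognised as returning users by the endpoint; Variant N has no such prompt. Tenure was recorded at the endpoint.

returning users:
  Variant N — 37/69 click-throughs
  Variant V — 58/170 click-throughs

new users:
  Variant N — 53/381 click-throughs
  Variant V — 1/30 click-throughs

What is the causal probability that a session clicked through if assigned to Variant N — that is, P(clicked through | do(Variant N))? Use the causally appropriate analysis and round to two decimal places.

0.20

The stratified and pooled comparisons disagree (Variant N wins within each user tenure; Variant V wins overall), so the answer turns on the causal role of user tenure.
User tenure lies on the pathway variant → user tenure → outcome, so adjusting for it blocks the indirect effect. For the total causal effect of variant, use the unadjusted pooled rates.
So P(outcome | do(Variant N)) is just the pooled rate for Variant N: 90/450 = 0.200.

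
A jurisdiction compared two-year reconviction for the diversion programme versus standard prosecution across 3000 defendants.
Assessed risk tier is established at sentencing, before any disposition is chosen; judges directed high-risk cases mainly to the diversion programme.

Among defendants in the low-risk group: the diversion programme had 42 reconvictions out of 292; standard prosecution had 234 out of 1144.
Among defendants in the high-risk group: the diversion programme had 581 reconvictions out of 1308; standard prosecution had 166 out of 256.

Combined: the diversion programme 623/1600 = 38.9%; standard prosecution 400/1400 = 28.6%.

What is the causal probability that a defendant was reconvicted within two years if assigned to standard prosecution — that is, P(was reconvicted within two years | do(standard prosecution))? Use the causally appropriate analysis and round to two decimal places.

Assessed risk tier satisfies the back-door criterion: it is not a descendant of the disposition, and it blocks the spurious path from disposition to outcome. Adjusting for it (i.e., using the within-assessed risk tier rates) gives the causal effect.
Standardising standard prosecution to the population assessed risk tier mix: 0.479·234/1144 + 0.521·166/256 = 0.436.

0.44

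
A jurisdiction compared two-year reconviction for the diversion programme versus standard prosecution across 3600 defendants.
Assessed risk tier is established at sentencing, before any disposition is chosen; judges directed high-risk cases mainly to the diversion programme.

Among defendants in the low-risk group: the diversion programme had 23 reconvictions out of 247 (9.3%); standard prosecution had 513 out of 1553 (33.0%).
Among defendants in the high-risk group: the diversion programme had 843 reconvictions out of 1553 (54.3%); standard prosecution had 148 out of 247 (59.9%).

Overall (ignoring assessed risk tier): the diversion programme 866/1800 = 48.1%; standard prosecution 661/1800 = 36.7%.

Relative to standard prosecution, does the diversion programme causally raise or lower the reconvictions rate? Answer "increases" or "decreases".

Here assessed risk tier is a common cause — it drives both which disposition a case falls under and the outcome. The crude comparison mixes populations; the stratum-specific rates are the causally relevant ones.
Within each level — low-risk: 9.3% vs 33.0%; high-risk: 54.3% vs 59.9% — the diversion programme is lower every time.

decreases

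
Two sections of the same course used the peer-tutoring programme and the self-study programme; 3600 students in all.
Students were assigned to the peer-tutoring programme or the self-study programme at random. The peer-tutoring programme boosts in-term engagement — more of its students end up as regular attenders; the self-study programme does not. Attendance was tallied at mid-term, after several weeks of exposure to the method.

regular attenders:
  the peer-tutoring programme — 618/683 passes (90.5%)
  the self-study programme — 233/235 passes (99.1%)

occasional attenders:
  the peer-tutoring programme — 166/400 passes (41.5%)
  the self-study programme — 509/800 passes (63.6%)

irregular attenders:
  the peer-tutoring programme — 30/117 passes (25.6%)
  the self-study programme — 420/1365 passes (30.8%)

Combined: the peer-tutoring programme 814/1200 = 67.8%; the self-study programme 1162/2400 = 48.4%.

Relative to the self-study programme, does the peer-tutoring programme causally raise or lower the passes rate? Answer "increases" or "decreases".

increases

Mid-term attendance lies on the pathway teaching method → mid-term attendance → outcome, so adjusting for it blocks the indirect effect. For the total causal effect of teaching method, use the unadjusted pooled rates.
Pooled: the peer-tutoring programme 67.8% vs the self-study programme 48.4%; the peer-tutoring programme is higher overall.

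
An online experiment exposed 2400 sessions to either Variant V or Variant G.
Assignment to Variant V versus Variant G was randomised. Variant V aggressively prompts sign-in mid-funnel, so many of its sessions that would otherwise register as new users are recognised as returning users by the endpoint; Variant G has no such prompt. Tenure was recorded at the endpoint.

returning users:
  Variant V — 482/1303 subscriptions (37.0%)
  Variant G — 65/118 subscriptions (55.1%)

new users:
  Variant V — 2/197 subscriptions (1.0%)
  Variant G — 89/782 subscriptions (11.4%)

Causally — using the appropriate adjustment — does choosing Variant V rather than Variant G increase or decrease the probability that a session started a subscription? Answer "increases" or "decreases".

increases

User tenure is recorded after the variant and is itself shifted by it — it sits on the causal path from variant to outcome. Conditioning on a mediator would strip out part of the effect we want; the pooled comparison gives the total causal effect.
Pooled: Variant V 32.3% vs Variant G 17.1%; Variant V is higher overall.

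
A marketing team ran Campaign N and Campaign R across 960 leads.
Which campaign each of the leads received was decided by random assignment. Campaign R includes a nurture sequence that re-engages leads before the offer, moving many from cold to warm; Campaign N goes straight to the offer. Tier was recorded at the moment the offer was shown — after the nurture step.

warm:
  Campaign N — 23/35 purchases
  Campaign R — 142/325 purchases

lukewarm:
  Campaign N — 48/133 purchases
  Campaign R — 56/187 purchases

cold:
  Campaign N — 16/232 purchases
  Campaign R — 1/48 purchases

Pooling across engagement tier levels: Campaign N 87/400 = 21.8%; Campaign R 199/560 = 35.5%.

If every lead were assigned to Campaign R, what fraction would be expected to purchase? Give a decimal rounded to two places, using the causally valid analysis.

Campaign N is higher inside every engagement tier stratum but Campaign R is higher in aggregate. Whether to stratify depends on how engagement tier relates to the campaign.
Engagement tier is recorded after the campaign and is itself shifted by it — it sits on the causal path from campaign to outcome. Conditioning on a mediator would strip out part of the effect we want; the pooled comparison gives the total causal effect.
So P(outcome | do(Campaign R)) is just the pooled rate for Campaign R: 199/560 = 0.355.

0.36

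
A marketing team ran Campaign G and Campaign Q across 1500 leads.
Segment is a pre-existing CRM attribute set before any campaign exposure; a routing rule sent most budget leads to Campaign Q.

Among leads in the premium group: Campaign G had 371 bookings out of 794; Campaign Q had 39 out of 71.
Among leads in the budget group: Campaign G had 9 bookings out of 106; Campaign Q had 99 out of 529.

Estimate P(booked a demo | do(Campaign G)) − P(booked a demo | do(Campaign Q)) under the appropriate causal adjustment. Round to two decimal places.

-0.09

The customer segment-specific comparison favours Campaign Q throughout, but the pooled figures favour Campaign G. The question is whether to condition on customer segment.
Since customer segment is a pre-existing factor (not a product of the campaign) and it affects the outcome on its own, it is a confounder. The stratified rates, not the pooled rate, identify the causal effect.
Adjusting over the population distribution of customer segment: 0.577·(0.467−0.549) + 0.423·(0.085−0.187) = -0.091.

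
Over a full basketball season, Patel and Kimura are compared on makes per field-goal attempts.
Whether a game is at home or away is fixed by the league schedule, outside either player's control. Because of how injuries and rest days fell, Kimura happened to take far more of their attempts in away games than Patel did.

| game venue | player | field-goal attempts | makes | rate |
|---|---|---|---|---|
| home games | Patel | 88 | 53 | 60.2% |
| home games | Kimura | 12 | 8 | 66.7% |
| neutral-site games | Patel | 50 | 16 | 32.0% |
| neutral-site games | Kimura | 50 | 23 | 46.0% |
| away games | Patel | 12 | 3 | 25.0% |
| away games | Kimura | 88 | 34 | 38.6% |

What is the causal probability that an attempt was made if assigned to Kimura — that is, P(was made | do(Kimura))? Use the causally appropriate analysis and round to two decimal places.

Nothing the player does changes game venue; the imbalance is an allocation artefact. With game venue also predicting the outcome, the pooled figure is confounded, and the within-stratum comparison is the causal one.
Standardising Kimura to the population game venue mix: 0.333·8/12 + 0.333·23/50 + 0.333·34/88 = 0.504.

0.50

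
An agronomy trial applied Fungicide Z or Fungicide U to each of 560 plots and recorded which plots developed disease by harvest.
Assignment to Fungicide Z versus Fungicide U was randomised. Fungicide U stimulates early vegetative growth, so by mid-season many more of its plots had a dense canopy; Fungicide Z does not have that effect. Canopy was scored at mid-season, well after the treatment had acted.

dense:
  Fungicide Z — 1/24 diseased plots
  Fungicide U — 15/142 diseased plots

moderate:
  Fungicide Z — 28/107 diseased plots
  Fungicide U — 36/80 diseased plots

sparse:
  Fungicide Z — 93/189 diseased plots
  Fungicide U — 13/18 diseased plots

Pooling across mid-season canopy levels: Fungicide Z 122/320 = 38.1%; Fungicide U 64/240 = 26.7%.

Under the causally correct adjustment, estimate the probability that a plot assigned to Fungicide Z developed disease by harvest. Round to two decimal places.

0.38

The stratified and pooled comparisons disagree (Fungicide Z wins within each mid-season canopy; Fungicide U wins overall), so the answer turns on the causal role of mid-season canopy.
Mid-season canopy lies on the pathway fungicide → mid-season canopy → outcome, so adjusting for it blocks the indirect effect. For the total causal effect of fungicide, use the unadjusted pooled rates.
So P(outcome | do(Fungicide Z)) is just the pooled rate for Fungicide Z: 122/320 = 0.381.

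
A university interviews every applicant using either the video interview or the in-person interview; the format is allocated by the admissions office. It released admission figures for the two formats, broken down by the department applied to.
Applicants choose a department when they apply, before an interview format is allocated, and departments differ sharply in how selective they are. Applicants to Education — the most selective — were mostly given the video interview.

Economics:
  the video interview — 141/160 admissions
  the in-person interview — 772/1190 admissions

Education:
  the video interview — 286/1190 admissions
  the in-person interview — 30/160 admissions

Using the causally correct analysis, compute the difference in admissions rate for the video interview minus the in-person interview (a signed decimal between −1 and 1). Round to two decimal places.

+0.14

the video interview is higher inside every department stratum but the in-person interview is higher in aggregate. Whether to stratify depends on how department relates to the interview format.
Department satisfies the back-door criterion: it is not a descendant of the interview format, and it blocks the spurious path from interview format to outcome. Adjusting for it (i.e., using the within-department rates) gives the causal effect.
Adjusting over the population distribution of department: 0.500·(0.881−0.649) + 0.500·(0.240−0.188) = +0.143.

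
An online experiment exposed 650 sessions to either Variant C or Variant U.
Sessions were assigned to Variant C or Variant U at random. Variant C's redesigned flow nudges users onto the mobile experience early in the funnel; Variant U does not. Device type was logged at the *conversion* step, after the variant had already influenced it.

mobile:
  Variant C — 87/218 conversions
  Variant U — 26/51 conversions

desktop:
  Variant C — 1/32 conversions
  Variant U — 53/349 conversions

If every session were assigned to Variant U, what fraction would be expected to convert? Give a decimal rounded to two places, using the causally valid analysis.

The stratified and pooled comparisons disagree (Variant U wins within each device type; Variant C wins overall), so the answer turns on the causal role of device type.
Stratifying would compare variants among sessions the variants themselves sorted into device type groups — a form of selection on an intermediate. The unconditioned pooled rates give the total causal effect.
So P(outcome | do(Variant U)) is just the pooled rate for Variant U: 79/400 = 0.198.

0.20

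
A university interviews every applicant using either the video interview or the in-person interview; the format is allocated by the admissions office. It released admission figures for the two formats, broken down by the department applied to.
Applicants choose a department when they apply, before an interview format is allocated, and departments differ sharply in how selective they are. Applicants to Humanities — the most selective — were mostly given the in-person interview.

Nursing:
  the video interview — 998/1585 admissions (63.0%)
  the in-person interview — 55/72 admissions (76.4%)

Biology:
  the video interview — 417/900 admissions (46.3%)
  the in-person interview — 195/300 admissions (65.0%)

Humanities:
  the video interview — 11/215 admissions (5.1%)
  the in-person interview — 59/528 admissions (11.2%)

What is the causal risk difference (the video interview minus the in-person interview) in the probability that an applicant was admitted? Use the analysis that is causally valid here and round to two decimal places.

-0.14

Here department is a common cause — it drives both which interview format a case falls under and the outcome. The crude comparison mixes populations; the stratum-specific rates are the causally relevant ones.
Adjusting over the population distribution of department: 0.460·(0.630−0.764) + 0.333·(0.463−0.650) + 0.206·(0.051−0.112) = -0.137.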